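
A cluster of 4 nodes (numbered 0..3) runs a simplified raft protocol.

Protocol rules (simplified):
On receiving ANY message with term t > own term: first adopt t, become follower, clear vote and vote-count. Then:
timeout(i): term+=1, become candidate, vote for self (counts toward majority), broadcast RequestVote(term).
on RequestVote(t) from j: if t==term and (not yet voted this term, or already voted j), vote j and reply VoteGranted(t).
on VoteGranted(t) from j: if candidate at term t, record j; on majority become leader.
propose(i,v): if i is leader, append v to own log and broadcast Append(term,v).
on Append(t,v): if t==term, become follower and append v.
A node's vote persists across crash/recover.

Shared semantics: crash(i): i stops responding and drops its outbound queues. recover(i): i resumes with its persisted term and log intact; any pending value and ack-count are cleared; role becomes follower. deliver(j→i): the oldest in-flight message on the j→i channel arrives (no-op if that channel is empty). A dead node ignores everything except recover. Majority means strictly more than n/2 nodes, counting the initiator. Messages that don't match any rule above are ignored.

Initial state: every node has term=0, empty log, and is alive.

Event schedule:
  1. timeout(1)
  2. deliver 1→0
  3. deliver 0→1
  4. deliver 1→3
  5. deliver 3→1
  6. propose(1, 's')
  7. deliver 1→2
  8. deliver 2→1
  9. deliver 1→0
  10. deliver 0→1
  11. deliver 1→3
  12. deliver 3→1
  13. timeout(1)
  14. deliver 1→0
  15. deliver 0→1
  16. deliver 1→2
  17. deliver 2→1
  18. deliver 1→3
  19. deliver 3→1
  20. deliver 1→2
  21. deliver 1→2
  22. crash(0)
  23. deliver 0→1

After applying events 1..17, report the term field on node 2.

1

after 1 — timeout(1): n1:cand/t1/[-]
after 2 — deliver 1→0: n0:foll/t1/[-]
after 3 — deliver 0→1: ·
after 4 — deliver 1→3: n3:foll/t1/[-]
after 5 — deliver 3→1: n1:lead/t1/[-]
after 6 — propose(1,'s'): n1:lead/t1/[s]
after 7 — deliver 1→2: n2:foll/t1/[-]
after 8 — deliver 2→1: ·
after 9 — deliver 1→0: n0:foll/t1/[s]
after 10 — deliver 0→1: ·
after 11 — deliver 1→3: n3:foll/t1/[s]
after 12 — deliver 3→1: ·
after 13 — timeout(1): n1:cand/t2/[s]
after 14 — deliver 1→0: n0:foll/t2/[s]
after 15 — deliver 0→1: ·
after 16 — deliver 1→2: n2:foll/t1/[s]
after 17 — deliver 2→1: ·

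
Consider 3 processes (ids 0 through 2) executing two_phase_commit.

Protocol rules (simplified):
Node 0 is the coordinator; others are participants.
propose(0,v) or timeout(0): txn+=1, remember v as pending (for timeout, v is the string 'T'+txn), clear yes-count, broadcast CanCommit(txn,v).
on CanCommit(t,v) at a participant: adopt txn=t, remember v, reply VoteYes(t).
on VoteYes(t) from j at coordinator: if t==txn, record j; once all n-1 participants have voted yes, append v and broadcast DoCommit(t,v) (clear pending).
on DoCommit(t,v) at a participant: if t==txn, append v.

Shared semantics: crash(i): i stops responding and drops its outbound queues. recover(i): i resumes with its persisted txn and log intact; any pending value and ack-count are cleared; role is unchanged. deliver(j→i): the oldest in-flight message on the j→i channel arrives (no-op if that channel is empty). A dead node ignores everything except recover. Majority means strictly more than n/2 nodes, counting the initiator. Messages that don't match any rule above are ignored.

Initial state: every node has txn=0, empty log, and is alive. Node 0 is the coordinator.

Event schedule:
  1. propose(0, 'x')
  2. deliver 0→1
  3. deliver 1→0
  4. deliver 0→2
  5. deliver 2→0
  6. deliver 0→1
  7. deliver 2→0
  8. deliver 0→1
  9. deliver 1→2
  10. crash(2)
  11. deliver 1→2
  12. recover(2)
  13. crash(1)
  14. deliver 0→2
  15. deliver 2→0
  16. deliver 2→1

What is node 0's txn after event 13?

1

[1] propose(0,'x') → N0(coor t1 [-])
[2] deliver 0→1 → N1(part t1 [-])
[3] deliver 1→0 → ∅
[4] deliver 0→2 → N2(part t1 [-])
[5] deliver 2→0 → N0(coor t1 [x])
[6] deliver 0→1 → N1(part t1 [x])
[7] deliver 2→0 → ∅
[8] deliver 0→1 → ∅
[9] deliver 1→2 → ∅
[10] crash(2) → N2(✗part t1 [-])
[11] deliver 1→2 → ∅
[12] recover(2) → N2(part t1 [-])
[13] crash(1) → N1(✗part t1 [x])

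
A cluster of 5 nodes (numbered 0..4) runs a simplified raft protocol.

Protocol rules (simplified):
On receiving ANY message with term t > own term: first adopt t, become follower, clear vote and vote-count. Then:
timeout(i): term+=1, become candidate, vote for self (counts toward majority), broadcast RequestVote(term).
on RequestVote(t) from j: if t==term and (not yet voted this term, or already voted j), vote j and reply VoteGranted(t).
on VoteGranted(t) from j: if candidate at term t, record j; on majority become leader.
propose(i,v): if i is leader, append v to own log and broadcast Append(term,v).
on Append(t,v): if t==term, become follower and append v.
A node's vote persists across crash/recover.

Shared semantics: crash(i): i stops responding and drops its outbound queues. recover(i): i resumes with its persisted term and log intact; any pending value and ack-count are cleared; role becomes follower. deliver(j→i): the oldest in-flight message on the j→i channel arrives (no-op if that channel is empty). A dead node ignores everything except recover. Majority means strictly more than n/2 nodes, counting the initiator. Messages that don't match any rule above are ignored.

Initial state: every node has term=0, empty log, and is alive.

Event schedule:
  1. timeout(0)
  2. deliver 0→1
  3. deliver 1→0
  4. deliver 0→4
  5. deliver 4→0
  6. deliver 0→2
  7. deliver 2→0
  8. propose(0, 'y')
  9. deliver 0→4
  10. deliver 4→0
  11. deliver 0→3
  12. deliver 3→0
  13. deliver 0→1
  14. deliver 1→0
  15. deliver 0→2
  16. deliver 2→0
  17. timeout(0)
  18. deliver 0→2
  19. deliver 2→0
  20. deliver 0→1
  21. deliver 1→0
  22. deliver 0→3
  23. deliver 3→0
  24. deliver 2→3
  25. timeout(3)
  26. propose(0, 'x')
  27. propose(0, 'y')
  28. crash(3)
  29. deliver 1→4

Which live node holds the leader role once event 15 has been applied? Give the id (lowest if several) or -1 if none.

0

1. timeout(0):  <0:cand t1 ->
2. deliver 0→1:  <1:foll t1 ->
3. deliver 1→0:  nop
4. deliver 0→4:  <4:foll t1 ->
5. deliver 4→0:  <0:lead t1 ->
6. deliver 0→2:  <2:foll t1 ->
7. deliver 2→0:  nop
8. propose(0,'y'):  <0:lead t1 y>
9. deliver 0→4:  <4:foll t1 y>
10. deliver 4→0:  nop
11. deliver 0→3:  <3:foll t1 ->
12. deliver 3→0:  nop
13. deliver 0→1:  <1:foll t1 y>
14. deliver 1→0:  nop
15. deliver 0→2:  <2:foll t1 y>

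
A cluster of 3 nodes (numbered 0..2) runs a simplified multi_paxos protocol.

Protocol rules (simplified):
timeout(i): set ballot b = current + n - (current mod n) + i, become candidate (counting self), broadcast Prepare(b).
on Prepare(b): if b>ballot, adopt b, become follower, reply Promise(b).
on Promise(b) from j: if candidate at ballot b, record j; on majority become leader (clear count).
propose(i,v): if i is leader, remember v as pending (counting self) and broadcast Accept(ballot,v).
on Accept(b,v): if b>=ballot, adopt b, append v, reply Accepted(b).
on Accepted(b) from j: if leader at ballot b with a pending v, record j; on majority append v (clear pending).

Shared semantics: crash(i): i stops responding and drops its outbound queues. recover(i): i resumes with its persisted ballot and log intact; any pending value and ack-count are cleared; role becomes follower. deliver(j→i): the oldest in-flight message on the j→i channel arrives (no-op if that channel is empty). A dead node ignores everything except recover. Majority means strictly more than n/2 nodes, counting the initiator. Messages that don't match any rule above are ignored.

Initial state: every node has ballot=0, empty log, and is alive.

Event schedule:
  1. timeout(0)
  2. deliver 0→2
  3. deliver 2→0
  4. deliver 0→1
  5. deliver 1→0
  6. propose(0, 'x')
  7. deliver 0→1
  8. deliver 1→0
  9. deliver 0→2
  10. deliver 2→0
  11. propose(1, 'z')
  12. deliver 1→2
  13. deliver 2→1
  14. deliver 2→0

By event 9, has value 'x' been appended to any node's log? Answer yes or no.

yes

step 1 timeout(0): 0={cand,b=3,log=-}
step 2 deliver 0→2: 2={foll,b=3,log=-}
step 3 deliver 2→0: 0={lead,b=3,log=-}
step 4 deliver 0→1: 1={foll,b=3,log=-}
step 5 deliver 1→0: —
step 6 propose(0,'x'): —
step 7 deliver 0→1: 1={foll,b=3,log=x}
step 8 deliver 1→0: 0={lead,b=3,log=x}
step 9 deliver 0→2: 2={foll,b=3,log=x}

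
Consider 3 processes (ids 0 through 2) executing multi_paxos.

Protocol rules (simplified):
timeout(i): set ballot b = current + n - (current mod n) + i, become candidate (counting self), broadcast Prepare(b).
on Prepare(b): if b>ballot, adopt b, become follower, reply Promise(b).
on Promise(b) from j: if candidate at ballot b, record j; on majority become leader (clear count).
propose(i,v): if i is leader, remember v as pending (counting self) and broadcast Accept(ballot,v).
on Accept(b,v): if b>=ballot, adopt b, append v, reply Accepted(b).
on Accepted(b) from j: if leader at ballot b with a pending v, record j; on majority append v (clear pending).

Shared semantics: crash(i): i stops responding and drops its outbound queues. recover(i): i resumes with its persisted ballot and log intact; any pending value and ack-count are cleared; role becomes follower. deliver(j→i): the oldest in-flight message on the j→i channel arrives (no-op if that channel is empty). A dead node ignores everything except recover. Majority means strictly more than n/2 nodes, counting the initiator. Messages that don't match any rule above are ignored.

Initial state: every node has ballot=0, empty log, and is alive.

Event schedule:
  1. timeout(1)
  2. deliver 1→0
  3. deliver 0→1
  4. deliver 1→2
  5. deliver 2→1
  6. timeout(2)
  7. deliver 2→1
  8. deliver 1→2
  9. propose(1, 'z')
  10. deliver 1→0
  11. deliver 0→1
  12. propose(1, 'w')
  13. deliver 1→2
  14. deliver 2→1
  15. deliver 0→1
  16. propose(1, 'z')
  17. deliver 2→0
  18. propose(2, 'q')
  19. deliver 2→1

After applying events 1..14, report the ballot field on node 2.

8

step 1 timeout(1): 1={cand,b=4,log=-}
step 2 deliver 1→0: 0={foll,b=4,log=-}
step 3 deliver 0→1: 1={lead,b=4,log=-}
step 4 deliver 1→2: 2={foll,b=4,log=-}
step 5 deliver 2→1: —
step 6 timeout(2): 2={cand,b=8,log=-}
step 7 deliver 2→1: 1={foll,b=8,log=-}
step 8 deliver 1→2: 2={lead,b=8,log=-}
step 9 propose(1,'z'): —
step 10 deliver 1→0: —
step 11 deliver 0→1: —
step 12 propose(1,'w'): —
step 13 deliver 1→2: —
step 14 deliver 2→1: —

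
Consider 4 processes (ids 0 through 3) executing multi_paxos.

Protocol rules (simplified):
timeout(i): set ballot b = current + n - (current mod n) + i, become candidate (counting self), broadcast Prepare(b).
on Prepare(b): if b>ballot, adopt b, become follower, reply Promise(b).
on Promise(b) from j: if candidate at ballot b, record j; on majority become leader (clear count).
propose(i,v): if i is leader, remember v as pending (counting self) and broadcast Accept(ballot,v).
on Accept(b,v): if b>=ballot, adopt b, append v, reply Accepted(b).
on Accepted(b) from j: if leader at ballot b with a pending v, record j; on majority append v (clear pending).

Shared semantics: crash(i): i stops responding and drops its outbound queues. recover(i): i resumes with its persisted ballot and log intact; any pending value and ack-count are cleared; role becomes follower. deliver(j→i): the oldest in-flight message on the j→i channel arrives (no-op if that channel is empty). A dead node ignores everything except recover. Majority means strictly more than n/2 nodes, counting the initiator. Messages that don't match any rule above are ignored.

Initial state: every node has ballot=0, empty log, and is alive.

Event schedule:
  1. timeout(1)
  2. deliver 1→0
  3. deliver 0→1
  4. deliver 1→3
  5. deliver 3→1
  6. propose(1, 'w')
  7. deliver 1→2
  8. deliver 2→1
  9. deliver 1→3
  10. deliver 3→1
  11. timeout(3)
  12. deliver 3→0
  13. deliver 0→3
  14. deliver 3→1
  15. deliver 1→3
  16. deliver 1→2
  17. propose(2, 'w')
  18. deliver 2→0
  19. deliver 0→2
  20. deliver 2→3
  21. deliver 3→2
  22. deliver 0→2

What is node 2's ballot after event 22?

e1 timeout(1): 1[cand,b=5,-]
e2 deliver 1→0: 0[foll,b=5,-]
e3 deliver 0→1: ·
e4 deliver 1→3: 3[foll,b=5,-]
e5 deliver 3→1: 1[lead,b=5,-]
e6 propose(1,'w'): ·
e7 deliver 1→2: 2[foll,b=5,-]
e8 deliver 2→1: ·
e9 deliver 1→3: 3[foll,b=5,w]
e10 deliver 3→1: ·
e11 timeout(3): 3[cand,b=11,w]
e12 deliver 3→0: 0[foll,b=11,-]
e13 deliver 0→3: ·
e14 deliver 3→1: 1[foll,b=11,-]
e15 deliver 1→3: 3[lead,b=11,w]
e16 deliver 1→2: 2[foll,b=5,w]
e17 propose(2,'w'): ·
e18 deliver 2→0: ·
e19 deliver 0→2: ·
e20 deliver 2→3: ·
e21 deliver 3→2: 2[foll,b=11,w]
e22 deliver 0→2: ·

11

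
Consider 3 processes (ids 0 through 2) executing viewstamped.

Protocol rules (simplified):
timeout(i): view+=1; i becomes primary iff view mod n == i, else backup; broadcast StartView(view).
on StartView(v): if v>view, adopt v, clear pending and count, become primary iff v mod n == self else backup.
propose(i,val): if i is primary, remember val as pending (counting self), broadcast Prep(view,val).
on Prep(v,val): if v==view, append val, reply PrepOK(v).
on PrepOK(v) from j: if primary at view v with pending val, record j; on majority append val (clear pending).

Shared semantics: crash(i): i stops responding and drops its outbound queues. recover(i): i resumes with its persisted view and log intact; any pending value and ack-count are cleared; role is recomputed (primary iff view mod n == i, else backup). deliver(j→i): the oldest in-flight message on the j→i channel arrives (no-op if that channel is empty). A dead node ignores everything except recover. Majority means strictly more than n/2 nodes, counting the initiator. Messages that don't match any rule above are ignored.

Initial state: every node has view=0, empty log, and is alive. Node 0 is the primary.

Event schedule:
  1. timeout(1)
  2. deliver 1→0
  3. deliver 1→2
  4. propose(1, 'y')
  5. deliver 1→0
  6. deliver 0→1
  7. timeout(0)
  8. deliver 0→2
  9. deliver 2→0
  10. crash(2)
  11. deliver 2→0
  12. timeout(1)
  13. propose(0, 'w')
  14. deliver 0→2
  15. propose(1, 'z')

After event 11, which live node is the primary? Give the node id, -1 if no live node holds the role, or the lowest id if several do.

e1 timeout(1): 1[prim,v=1,-]
e2 deliver 1→0: 0[back,v=1,-]
e3 deliver 1→2: 2[back,v=1,-]
e4 propose(1,'y'): ·
e5 deliver 1→0: 0[back,v=1,y]
e6 deliver 0→1: 1[prim,v=1,y]
e7 timeout(0): 0[back,v=2,y]
e8 deliver 0→2: 2[prim,v=2,-]
e9 deliver 2→0: ·
e10 crash(2): 2[✗prim,v=2,-]
e11 deliver 2→0: ·

1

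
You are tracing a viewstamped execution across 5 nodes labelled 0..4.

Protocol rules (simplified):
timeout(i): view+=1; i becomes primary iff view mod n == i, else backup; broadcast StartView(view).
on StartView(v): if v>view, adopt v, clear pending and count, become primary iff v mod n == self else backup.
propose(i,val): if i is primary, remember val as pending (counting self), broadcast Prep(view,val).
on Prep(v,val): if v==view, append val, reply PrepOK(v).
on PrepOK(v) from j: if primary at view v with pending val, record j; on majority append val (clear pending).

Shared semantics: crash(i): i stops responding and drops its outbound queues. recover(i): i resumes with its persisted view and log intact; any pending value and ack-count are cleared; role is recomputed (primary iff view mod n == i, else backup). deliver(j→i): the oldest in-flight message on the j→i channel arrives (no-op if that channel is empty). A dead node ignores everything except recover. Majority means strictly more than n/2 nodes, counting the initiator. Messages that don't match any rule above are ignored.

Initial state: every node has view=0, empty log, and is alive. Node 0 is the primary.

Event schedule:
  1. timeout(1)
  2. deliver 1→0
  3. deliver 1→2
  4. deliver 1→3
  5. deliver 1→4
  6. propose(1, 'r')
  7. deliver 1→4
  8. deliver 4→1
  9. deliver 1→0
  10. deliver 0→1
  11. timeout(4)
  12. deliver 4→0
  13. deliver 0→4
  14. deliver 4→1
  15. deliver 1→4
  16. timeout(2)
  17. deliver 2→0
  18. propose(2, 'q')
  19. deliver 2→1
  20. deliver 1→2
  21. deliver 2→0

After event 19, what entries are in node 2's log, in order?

step 1 timeout(1): 1={prim,v=1,log=-}
step 2 deliver 1→0: 0={back,v=1,log=-}
step 3 deliver 1→2: 2={back,v=1,log=-}
step 4 deliver 1→3: 3={back,v=1,log=-}
step 5 deliver 1→4: 4={back,v=1,log=-}
step 6 propose(1,'r'): —
step 7 deliver 1→4: 4={back,v=1,log=r}
step 8 deliver 4→1: —
step 9 deliver 1→0: 0={back,v=1,log=r}
step 10 deliver 0→1: 1={prim,v=1,log=r}
step 11 timeout(4): 4={back,v=2,log=r}
step 12 deliver 4→0: 0={back,v=2,log=r}
step 13 deliver 0→4: —
step 14 deliver 4→1: 1={back,v=2,log=r}
step 15 deliver 1→4: —
step 16 timeout(2): 2={prim,v=2,log=-}
step 17 deliver 2→0: —
step 18 propose(2,'q'): —
step 19 deliver 2→1: —

empty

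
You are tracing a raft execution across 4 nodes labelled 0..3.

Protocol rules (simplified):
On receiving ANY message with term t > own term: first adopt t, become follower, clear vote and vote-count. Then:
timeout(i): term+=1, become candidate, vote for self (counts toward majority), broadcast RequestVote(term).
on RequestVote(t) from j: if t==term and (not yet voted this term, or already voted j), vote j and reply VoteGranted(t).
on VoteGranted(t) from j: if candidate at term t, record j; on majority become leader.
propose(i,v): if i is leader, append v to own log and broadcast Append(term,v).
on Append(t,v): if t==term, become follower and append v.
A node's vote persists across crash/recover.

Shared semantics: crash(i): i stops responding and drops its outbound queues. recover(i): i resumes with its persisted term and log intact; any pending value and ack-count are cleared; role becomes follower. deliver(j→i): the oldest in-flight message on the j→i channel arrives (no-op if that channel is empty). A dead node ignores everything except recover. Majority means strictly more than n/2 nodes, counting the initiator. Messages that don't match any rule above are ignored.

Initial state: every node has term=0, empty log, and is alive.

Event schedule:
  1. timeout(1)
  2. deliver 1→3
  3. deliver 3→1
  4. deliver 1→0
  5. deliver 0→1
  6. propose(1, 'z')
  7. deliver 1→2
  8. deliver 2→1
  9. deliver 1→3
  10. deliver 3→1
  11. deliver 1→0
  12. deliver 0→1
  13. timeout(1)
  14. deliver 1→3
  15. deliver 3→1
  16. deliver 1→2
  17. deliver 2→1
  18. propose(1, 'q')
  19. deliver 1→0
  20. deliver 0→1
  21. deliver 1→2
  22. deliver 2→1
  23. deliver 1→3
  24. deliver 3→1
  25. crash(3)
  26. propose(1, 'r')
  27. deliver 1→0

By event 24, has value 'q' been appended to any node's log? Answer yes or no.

no

1. timeout(1):  <1:cand t1 ->
2. deliver 1→3:  <3:foll t1 ->
3. deliver 3→1:  nop
4. deliver 1→0:  <0:foll t1 ->
5. deliver 0→1:  <1:lead t1 ->
6. propose(1,'z'):  <1:lead t1 z>
7. deliver 1→2:  <2:foll t1 ->
8. deliver 2→1:  nop
9. deliver 1→3:  <3:foll t1 z>
10. deliver 3→1:  nop
11. deliver 1→0:  <0:foll t1 z>
12. deliver 0→1:  nop
13. timeout(1):  <1:cand t2 z>
14. deliver 1→3:  <3:foll t2 z>
15. deliver 3→1:  nop
16. deliver 1→2:  <2:foll t1 z>
17. deliver 2→1:  nop
18. propose(1,'q'):  nop
19. deliver 1→0:  <0:foll t2 z>
20. deliver 0→1:  <1:lead t2 z>
21. deliver 1→2:  <2:foll t2 z>
22. deliver 2→1:  nop
23. deliver 1→3:  nop
24. deliver 3→1:  nop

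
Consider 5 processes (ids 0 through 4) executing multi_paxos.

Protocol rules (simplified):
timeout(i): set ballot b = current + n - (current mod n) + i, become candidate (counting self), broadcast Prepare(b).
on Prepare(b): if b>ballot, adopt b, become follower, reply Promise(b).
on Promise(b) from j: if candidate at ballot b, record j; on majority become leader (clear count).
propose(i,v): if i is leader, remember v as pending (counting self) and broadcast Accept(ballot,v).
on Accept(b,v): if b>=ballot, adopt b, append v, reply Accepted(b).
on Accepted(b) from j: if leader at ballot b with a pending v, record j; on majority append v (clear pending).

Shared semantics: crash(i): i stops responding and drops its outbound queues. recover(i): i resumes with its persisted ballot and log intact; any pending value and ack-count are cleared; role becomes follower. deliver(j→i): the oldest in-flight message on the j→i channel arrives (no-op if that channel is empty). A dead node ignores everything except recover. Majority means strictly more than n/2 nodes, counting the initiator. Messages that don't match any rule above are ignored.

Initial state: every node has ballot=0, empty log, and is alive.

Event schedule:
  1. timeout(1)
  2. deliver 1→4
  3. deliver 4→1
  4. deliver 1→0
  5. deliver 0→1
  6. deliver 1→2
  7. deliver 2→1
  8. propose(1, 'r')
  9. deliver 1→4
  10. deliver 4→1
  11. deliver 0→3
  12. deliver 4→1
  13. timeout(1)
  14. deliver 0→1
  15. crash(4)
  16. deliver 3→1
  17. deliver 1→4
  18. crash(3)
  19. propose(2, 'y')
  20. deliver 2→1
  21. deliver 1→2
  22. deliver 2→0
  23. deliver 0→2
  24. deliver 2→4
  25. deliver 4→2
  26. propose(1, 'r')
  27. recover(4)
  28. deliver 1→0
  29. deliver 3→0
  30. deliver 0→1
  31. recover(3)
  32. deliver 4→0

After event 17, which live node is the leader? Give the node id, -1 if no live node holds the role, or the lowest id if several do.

-1

after 1 — timeout(1): n1:cand/b6/[-]
after 2 — deliver 1→4: n4:foll/b6/[-]
after 3 — deliver 4→1: ·
after 4 — deliver 1→0: n0:foll/b6/[-]
after 5 — deliver 0→1: n1:lead/b6/[-]
after 6 — deliver 1→2: n2:foll/b6/[-]
after 7 — deliver 2→1: ·
after 8 — propose(1,'r'): ·
after 9 — deliver 1→4: n4:foll/b6/[r]
after 10 — deliver 4→1: ·
after 11 — deliver 0→3: ·
after 12 — deliver 4→1: ·
after 13 — timeout(1): n1:cand/b11/[-]
after 14 — deliver 0→1: ·
after 15 — crash(4): n4:✗foll/b6/[r]
after 16 — deliver 3→1: ·
after 17 — deliver 1→4: ·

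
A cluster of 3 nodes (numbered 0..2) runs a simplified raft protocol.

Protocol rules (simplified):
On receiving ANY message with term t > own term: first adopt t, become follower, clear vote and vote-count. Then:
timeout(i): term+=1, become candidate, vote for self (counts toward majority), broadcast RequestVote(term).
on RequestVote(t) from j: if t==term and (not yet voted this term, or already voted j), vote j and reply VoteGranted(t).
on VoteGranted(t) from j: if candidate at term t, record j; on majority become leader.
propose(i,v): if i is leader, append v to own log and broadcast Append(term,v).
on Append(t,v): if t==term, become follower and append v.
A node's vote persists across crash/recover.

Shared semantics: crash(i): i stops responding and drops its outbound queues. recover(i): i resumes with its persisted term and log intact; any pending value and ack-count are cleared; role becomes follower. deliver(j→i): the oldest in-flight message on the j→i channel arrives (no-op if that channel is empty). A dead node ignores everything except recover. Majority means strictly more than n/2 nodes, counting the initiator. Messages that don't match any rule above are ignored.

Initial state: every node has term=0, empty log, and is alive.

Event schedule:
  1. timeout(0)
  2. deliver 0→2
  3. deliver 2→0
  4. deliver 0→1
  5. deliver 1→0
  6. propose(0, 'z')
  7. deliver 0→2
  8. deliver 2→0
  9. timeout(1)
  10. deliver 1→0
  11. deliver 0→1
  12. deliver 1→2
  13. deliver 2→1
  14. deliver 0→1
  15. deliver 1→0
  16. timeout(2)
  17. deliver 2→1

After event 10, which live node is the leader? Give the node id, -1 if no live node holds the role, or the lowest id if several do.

-1

after 1 — timeout(0): n0:cand/t1/[-]
after 2 — deliver 0→2: n2:foll/t1/[-]
after 3 — deliver 2→0: n0:lead/t1/[-]
after 4 — deliver 0→1: n1:foll/t1/[-]
after 5 — deliver 1→0: ·
after 6 — propose(0,'z'): n0:lead/t1/[z]
after 7 — deliver 0→2: n2:foll/t1/[z]
after 8 — deliver 2→0: ·
after 9 — timeout(1): n1:cand/t2/[-]
after 10 — deliver 1→0: n0:foll/t2/[z]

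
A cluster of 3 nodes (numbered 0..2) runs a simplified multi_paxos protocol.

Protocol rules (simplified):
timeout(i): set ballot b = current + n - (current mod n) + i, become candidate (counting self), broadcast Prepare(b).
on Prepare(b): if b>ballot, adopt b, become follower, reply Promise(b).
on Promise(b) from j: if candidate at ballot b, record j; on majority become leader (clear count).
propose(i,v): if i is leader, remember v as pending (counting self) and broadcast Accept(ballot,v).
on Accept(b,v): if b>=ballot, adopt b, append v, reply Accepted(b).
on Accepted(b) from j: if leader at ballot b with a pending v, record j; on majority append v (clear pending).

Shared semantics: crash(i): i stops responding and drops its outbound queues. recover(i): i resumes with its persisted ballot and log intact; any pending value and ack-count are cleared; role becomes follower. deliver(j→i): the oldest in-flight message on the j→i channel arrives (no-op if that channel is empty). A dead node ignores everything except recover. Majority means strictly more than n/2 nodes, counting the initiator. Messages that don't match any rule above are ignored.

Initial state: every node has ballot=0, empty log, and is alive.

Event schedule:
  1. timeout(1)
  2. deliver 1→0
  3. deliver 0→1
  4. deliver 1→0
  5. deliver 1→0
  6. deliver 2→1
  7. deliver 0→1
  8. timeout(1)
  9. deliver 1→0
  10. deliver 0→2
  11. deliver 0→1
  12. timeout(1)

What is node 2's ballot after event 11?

e1 timeout(1): 1[cand,b=4,-]
e2 deliver 1→0: 0[foll,b=4,-]
e3 deliver 0→1: 1[lead,b=4,-]
e4 deliver 1→0: ·
e5 deliver 1→0: ·
e6 deliver 2→1: ·
e7 deliver 0→1: ·
e8 timeout(1): 1[cand,b=7,-]
e9 deliver 1→0: 0[foll,b=7,-]
e10 deliver 0→2: ·
e11 deliver 0→1: 1[lead,b=7,-]

0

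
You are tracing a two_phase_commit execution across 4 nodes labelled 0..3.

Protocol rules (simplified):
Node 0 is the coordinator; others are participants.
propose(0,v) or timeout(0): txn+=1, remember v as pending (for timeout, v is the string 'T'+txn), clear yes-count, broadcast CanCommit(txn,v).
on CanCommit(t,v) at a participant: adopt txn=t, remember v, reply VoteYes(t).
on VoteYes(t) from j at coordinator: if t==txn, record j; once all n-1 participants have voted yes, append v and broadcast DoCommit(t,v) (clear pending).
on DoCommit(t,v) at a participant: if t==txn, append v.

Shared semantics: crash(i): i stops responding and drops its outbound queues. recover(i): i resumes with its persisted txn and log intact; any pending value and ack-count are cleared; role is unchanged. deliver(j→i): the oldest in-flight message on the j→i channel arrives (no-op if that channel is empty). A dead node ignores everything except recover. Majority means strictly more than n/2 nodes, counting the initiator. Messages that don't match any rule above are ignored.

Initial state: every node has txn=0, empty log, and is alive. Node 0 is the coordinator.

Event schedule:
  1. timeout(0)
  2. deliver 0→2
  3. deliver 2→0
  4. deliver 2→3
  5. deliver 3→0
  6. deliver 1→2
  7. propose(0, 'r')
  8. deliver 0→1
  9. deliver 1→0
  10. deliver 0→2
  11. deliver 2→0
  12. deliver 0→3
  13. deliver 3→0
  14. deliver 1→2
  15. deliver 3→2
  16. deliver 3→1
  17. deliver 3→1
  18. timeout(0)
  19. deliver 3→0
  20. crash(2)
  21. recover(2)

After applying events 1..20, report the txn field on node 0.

1. timeout(0):  <0:coor t1 ->
2. deliver 0→2:  <2:part t1 ->
3. deliver 2→0:  nop
4. deliver 2→3:  nop
5. deliver 3→0:  nop
6. deliver 1→2:  nop
7. propose(0,'r'):  <0:coor t2 ->
8. deliver 0→1:  <1:part t1 ->
9. deliver 1→0:  nop
10. deliver 0→2:  <2:part t2 ->
11. deliver 2→0:  nop
12. deliver 0→3:  <3:part t1 ->
13. deliver 3→0:  nop
14. deliver 1→2:  nop
15. deliver 3→2:  nop
16. deliver 3→1:  nop
17. deliver 3→1:  nop
18. timeout(0):  <0:coor t3 ->
19. deliver 3→0:  nop
20. crash(2):  <2:✗part t2 ->

3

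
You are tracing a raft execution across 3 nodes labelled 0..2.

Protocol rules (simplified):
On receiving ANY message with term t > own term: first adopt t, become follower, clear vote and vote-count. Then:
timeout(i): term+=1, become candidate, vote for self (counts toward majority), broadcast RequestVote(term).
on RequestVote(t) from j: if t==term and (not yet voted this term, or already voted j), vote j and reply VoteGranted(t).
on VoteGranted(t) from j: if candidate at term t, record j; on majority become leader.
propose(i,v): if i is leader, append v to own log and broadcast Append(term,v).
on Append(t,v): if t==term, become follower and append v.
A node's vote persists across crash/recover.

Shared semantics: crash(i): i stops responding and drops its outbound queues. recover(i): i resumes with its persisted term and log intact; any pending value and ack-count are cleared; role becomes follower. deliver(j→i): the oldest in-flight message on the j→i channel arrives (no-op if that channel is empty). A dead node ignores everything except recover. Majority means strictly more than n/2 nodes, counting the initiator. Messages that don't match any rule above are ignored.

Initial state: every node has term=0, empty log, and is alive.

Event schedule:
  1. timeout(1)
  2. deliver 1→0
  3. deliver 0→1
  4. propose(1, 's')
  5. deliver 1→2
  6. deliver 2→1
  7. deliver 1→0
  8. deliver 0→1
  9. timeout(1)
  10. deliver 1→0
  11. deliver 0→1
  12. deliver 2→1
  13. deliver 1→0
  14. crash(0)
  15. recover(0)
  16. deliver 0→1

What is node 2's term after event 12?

[1] timeout(1) → N1(cand t1 [-])
[2] deliver 1→0 → N0(foll t1 [-])
[3] deliver 0→1 → N1(lead t1 [-])
[4] propose(1,'s') → N1(lead t1 [s])
[5] deliver 1→2 → N2(foll t1 [-])
[6] deliver 2→1 → ∅
[7] deliver 1→0 → N0(foll t1 [s])
[8] deliver 0→1 → ∅
[9] timeout(1) → N1(cand t2 [s])
[10] deliver 1→0 → N0(foll t2 [s])
[11] deliver 0→1 → N1(lead t2 [s])
[12] deliver 2→1 → ∅

1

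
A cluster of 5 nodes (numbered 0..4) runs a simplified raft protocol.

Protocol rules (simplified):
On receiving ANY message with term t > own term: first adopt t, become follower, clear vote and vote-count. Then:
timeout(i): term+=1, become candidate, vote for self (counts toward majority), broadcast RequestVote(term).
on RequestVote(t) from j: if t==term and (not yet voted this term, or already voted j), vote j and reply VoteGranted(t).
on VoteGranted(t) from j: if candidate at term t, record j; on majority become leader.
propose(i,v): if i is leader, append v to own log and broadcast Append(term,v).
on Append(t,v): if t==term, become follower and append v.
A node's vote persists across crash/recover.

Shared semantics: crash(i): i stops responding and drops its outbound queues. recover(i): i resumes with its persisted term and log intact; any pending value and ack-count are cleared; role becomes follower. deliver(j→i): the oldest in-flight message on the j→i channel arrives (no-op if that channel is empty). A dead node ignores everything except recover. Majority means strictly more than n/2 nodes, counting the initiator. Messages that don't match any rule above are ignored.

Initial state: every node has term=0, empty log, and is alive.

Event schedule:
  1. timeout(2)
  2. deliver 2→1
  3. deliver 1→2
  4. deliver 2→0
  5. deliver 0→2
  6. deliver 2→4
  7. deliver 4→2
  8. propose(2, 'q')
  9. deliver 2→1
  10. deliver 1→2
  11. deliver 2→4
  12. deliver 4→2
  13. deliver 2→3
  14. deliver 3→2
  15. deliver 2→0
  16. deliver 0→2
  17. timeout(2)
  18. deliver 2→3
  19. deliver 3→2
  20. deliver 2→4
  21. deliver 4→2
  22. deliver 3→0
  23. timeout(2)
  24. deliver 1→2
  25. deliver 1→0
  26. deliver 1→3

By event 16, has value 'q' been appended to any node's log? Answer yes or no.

1. timeout(2):  <2:cand t1 ->
2. deliver 2→1:  <1:foll t1 ->
3. deliver 1→2:  nop
4. deliver 2→0:  <0:foll t1 ->
5. deliver 0→2:  <2:lead t1 ->
6. deliver 2→4:  <4:foll t1 ->
7. deliver 4→2:  nop
8. propose(2,'q'):  <2:lead t1 q>
9. deliver 2→1:  <1:foll t1 q>
10. deliver 1→2:  nop
11. deliver 2→4:  <4:foll t1 q>
12. deliver 4→2:  nop
13. deliver 2→3:  <3:foll t1 ->
14. deliver 3→2:  nop
15. deliver 2→0:  <0:foll t1 q>
16. deliver 0→2:  nop

yes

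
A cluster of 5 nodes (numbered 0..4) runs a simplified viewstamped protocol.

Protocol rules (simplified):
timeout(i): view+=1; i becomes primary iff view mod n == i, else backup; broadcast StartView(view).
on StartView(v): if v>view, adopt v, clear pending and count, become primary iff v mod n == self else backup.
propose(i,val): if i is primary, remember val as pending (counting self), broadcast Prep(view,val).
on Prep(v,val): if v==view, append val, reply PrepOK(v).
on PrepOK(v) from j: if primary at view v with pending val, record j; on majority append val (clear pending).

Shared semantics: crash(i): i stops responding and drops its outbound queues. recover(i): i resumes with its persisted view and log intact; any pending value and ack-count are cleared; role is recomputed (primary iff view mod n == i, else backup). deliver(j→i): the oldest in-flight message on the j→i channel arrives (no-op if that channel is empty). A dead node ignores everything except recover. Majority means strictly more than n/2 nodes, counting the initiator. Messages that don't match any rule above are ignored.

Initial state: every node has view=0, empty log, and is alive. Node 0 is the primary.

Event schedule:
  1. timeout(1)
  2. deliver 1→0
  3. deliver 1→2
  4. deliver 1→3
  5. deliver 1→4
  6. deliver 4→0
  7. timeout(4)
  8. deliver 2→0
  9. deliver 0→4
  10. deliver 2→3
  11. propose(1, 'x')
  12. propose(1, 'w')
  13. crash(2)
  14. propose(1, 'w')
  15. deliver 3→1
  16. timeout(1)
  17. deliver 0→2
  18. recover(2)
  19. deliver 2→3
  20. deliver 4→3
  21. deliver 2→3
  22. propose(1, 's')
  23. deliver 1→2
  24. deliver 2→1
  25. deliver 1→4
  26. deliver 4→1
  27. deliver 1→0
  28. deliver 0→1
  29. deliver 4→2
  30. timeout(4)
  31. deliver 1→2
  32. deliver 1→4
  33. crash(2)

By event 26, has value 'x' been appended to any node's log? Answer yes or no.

yes

step 1 timeout(1): 1={prim,v=1,log=-}
step 2 deliver 1→0: 0={back,v=1,log=-}
step 3 deliver 1→2: 2={back,v=1,log=-}
step 4 deliver 1→3: 3={back,v=1,log=-}
step 5 deliver 1→4: 4={back,v=1,log=-}
step 6 deliver 4→0: —
step 7 timeout(4): 4={back,v=2,log=-}
step 8 deliver 2→0: —
step 9 deliver 0→4: —
step 10 deliver 2→3: —
step 11 propose(1,'x'): —
step 12 propose(1,'w'): —
step 13 crash(2): 2={✗back,v=1,log=-}
step 14 propose(1,'w'): —
step 15 deliver 3→1: —
step 16 timeout(1): 1={back,v=2,log=-}
step 17 deliver 0→2: —
step 18 recover(2): 2={back,v=1,log=-}
step 19 deliver 2→3: —
step 20 deliver 4→3: 3={back,v=2,log=-}
step 21 deliver 2→3: —
step 22 propose(1,'s'): —
step 23 deliver 1→2: 2={back,v=1,log=x}
step 24 deliver 2→1: —
step 25 deliver 1→4: —
step 26 deliver 4→1: —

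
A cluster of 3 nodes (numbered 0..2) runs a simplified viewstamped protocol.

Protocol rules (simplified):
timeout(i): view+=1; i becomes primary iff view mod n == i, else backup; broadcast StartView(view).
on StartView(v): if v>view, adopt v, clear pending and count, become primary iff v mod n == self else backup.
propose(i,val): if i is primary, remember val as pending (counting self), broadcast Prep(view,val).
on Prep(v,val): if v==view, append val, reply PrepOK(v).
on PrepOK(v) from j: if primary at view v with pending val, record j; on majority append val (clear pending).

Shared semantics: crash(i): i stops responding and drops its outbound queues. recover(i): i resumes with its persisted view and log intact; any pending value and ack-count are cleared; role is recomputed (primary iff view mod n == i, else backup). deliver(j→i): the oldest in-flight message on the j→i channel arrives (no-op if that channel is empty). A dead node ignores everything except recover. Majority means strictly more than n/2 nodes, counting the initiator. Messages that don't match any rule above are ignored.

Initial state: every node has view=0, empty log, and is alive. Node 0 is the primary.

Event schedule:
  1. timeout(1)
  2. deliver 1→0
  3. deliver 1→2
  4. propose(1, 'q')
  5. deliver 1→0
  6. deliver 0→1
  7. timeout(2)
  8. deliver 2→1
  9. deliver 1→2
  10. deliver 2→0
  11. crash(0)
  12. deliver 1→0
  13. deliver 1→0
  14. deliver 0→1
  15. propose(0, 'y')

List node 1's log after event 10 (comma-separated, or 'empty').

q

step 1 timeout(1): 1={prim,v=1,log=-}
step 2 deliver 1→0: 0={back,v=1,log=-}
step 3 deliver 1→2: 2={back,v=1,log=-}
step 4 propose(1,'q'): —
step 5 deliver 1→0: 0={back,v=1,log=q}
step 6 deliver 0→1: 1={prim,v=1,log=q}
step 7 timeout(2): 2={prim,v=2,log=-}
step 8 deliver 2→1: 1={back,v=2,log=q}
step 9 deliver 1→2: —
step 10 deliver 2→0: 0={back,v=2,log=q}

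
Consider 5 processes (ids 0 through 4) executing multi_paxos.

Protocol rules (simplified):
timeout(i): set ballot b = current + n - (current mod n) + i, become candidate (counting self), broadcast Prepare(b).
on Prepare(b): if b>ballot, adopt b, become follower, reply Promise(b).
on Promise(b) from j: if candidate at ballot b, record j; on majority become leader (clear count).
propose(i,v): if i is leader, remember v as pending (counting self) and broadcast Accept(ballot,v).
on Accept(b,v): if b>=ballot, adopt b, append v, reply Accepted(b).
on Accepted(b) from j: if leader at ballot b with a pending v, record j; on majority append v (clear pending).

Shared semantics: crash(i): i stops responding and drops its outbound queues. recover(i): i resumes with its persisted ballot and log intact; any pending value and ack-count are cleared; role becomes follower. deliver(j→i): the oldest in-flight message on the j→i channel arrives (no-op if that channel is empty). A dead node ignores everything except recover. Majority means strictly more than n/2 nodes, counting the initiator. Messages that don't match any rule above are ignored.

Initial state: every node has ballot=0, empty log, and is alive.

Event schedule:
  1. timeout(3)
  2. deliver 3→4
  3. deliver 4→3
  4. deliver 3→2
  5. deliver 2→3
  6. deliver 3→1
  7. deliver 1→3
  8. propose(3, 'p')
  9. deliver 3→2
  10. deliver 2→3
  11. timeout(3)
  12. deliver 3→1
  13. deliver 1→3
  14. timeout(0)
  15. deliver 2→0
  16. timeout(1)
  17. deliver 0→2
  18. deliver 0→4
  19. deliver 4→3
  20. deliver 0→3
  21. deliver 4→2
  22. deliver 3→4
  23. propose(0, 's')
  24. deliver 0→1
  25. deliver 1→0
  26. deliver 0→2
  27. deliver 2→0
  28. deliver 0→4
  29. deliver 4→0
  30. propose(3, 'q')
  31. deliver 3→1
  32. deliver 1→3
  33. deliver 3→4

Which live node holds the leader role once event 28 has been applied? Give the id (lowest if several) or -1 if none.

step 1 timeout(3): 3={cand,b=8,log=-}
step 2 deliver 3→4: 4={foll,b=8,log=-}
step 3 deliver 4→3: —
step 4 deliver 3→2: 2={foll,b=8,log=-}
step 5 deliver 2→3: 3={lead,b=8,log=-}
step 6 deliver 3→1: 1={foll,b=8,log=-}
step 7 deliver 1→3: —
step 8 propose(3,'p'): —
step 9 deliver 3→2: 2={foll,b=8,log=p}
step 10 deliver 2→3: —
step 11 timeout(3): 3={cand,b=13,log=-}
step 12 deliver 3→1: 1={foll,b=8,log=p}
step 13 deliver 1→3: —
step 14 timeout(0): 0={cand,b=5,log=-}
step 15 deliver 2→0: —
step 16 timeout(1): 1={cand,b=11,log=p}
step 17 deliver 0→2: —
step 18 deliver 0→4: —
step 19 deliver 4→3: —
step 20 deliver 0→3: —
step 21 deliver 4→2: —
step 22 deliver 3→4: 4={foll,b=8,log=p}
step 23 propose(0,'s'): —
step 24 deliver 0→1: —
step 25 deliver 1→0: 0={foll,b=11,log=-}
step 26 deliver 0→2: —
step 27 deliver 2→0: —
step 28 deliver 0→4: —

-1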